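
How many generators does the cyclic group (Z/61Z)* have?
16

The number of primitive roots modulo p is φ(p-1) = φ(60)
φ(60) = 16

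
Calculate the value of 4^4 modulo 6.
4 = 4 (binary 100). Repeated squaring mod 6: 4^1 ≡ 4; 4^2 ≡ 4² = 16 ≡ 4; 4^4 ≡ 4² = 16 ≡ 4. So 4^4 ≡ 4 (mod 6).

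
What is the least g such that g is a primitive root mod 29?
p - 1 = 28 has prime divisors 2, 7. h is a primitive root mod 29 iff h^(28/q) ≢ 1 (mod 29) for each such q.
h = 2: 2^14 ≡ 28, 2^4 ≡ 16 (mod 29); none is 1, so 2 has order 28 and is a primitive root.
The smallest primitive root mod 29 is g = 2.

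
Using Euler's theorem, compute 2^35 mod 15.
By Euler: 2^{8} ≡ 1 (mod 15) since gcd(2, 15) = 1. 35 = 4×8 + 3. So 2^{35} ≡ 2^{3} ≡ 8 (mod 15)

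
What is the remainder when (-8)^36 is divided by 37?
Using Fermat: (-8)^{36} ≡ 1 (mod 37). 36 ≡ 0 (mod 36). So (-8)^{36} ≡ (-8)^{0} ≡ 1 (mod 37)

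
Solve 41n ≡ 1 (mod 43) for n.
41^(-1) ≡ 21 (mod 43). Verification: 41 × 21 = 861 ≡ 1 (mod 43)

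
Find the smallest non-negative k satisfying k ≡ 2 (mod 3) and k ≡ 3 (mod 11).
M = 3 × 11 = 33. M₁ = 11, y₁ ≡ 2 (mod 3). M₂ = 3, y₂ ≡ 4 (mod 11). k = 2×11×2 + 3×3×4 ≡ 14 (mod 33)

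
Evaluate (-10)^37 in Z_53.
Using repeated squaring. (-10) ≡ 43 (mod 53). 37 = 32 + 4 + 1 (binary 100101). Repeated squaring mod 53: 43^1 ≡ 43; 43^2 ≡ 43² = 1849 ≡ 47; 43^4 ≡ 47² = 2209 ≡ 36; 43^8 ≡ 36² = 1296 ≡ 24; 43^16 ≡ 24² = 576 ≡ 46; 43^32 ≡ 46² = 2116 ≡ 49. Multiply: (-10)^37 ≡ 43^32 × 43^4 × 43^1 ≡ 49 × 36 × 43 (mod 53): 49 × 36 = 1764 ≡ 15; 15 × 43 = 645 ≡ 9. So (-10)^37 ≡ 9 (mod 53).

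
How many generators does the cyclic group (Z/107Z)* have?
52

The number of primitive roots modulo p is φ(p-1) = φ(106)
φ(106) = 52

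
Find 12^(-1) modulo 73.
67

Using Extended Euclidean Algorithm:
gcd(12, 73) = 1
Bezout coefficients: 12 × -6 + 73 × 1 = 1
So 12 × -6 ≡ 1 (mod 73)
The inverse is -6 mod 73 = 67
Verification: 12 × 67 = 804 = 11 × 73 + 1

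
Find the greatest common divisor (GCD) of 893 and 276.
1

Using the Euclidean algorithm:
893 = 3 × 276 + 65
276 = 4 × 65 + 16
65 = 4 × 16 + 1
16 = 16 × 1 + 0

GCD(893, 276) = 1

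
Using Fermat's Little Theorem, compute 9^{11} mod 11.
9

By Fermat's Little Theorem, a^(p-1) ≡ 1 (mod p) for prime p and gcd(a, p) = 1
Here p = 11, so 9^10 ≡ 1 (mod 11)
We can reduce the exponent: 11 mod 10 = 1
So 9^11 ≡ 9^1 (mod 11)
Computing: 9^1 mod 11 = 9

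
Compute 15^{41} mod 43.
23

Using successive squaring:
Binary expansion of 41: 101001
Powers of 15 mod 43 (each is the square of the previous):
  15^1 ≡ 15 (mod 43)
  15^2 ≡ 15² = 225 ≡ 10 (mod 43)
  15^4 ≡ 10² = 100 ≡ 14 (mod 43)
  15^8 ≡ 14² = 196 ≡ 24 (mod 43)
  15^16 ≡ 24² = 576 ≡ 17 (mod 43)
  15^32 ≡ 17² = 289 ≡ 31 (mod 43)
41 = 32 + 8 + 1, so 15^41 = 15^32 × 15^8 × 15^1 ≡ 31 × 24 × 15 (mod 43)
Multiplying step by step:
  31 × 24 = 744 ≡ 13 (mod 43)
  13 × 15 = 195 ≡ 23 (mod 43)
Result: 15^41 ≡ 23 (mod 43)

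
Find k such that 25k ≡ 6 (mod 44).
2

Since gcd(25, 44) = 1 divides 6, a solution exists.
Multiply both sides by the inverse of 25 mod 44:
  25^(-1) mod 44 = 37
  x ≡ 37 × 6 ≡ 222 ≡ 2 (mod 44)
Verification: 25 × 2 = 50 = 1 × 44 + 6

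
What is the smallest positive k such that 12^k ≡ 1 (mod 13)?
Powers of 12 mod 13: 12^1≡12, 12^2≡1. Order = 2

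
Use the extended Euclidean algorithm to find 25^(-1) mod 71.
Extended GCD: 25(-17) + 71(6) = 1. So 25^(-1) ≡ 54 ≡ 54 (mod 71). Verify: 25 × 54 = 1350 ≡ 1 (mod 71)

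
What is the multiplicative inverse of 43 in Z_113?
92

Using Extended Euclidean Algorithm:
gcd(43, 113) = 1
Bezout coefficients: 43 × -21 + 113 × 8 = 1
So 43 × -21 ≡ 1 (mod 113)
The inverse is -21 mod 113 = 92
Verification: 43 × 92 = 3956 = 35 × 113 + 1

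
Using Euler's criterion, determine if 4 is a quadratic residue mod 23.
By Euler's criterion: 4^{11} ≡ 1 (mod 23). Since this equals 1, 4 is a QR.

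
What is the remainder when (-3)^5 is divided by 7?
(-3) ≡ 4 (mod 7). 5 = 4 + 1 (binary 101). Repeated squaring mod 7: 4^1 ≡ 4; 4^2 ≡ 4² = 16 ≡ 2; 4^4 ≡ 2² = 4 ≡ 4. Multiply: (-3)^5 ≡ 4^4 × 4^1 ≡ 4 × 4 (mod 7): 4 × 4 = 16 ≡ 2. So (-3)^5 ≡ 2 (mod 7).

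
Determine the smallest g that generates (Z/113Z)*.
3

A primitive root g modulo p has order p-1 = 112
Prime divisors of 112: [2, 7]
g is a primitive root iff g^(112/q) ≢ 1 (mod 113) for each prime divisor q
Testing small values:
  g = 2: 2^56 ≡ 1, 2^16 ≡ 109 (mod 113) → 2^56 ≡ 1, not primitive root
  g = 3: 3^56 ≡ 112, 3^16 ≡ 49 (mod 113) → none is 1, primitive root!
The smallest primitive root is 3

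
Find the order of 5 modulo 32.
Powers of 5 mod 32: 5^1≡5, 5^2≡25, 5^3≡29, 5^4≡17, 5^5≡21, 5^6≡9, 5^7≡13, 5^8≡1. Order = 8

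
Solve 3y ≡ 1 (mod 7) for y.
5

Using Extended Euclidean Algorithm:
gcd(3, 7) = 1
Bezout coefficients: 3 × -2 + 7 × 1 = 1
So 3 × -2 ≡ 1 (mod 7)
The inverse is -2 mod 7 = 5
Verification: 3 × 5 = 15 = 2 × 7 + 1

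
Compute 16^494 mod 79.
Using Fermat: 16^{78} ≡ 1 (mod 79). 494 ≡ 26 (mod 78). So 16^{494} ≡ 16^{26} ≡ 23 (mod 79)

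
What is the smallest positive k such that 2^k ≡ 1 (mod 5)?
Powers of 2 mod 5: 2^1≡2, 2^2≡4, 2^3≡3, 2^4≡1. Order = 4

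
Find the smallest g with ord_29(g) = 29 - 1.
p - 1 = 28 has prime divisors 2, 7. h is a primitive root mod 29 iff h^(28/q) ≢ 1 (mod 29) for each such q.
h = 2: 2^14 ≡ 28, 2^4 ≡ 16 (mod 29); none is 1, so 2 has order 28 and is a primitive root.
The smallest primitive root mod 29 is g = 2.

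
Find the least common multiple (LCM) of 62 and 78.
2418

First find GCD(62, 78) using the Euclidean algorithm:
62 = 0 × 78 + 62
78 = 1 × 62 + 16
62 = 3 × 16 + 14
16 = 1 × 14 + 2
14 = 7 × 2 + 0
GCD(62, 78) = 2

LCM formula: LCM(a, b) = (a × b) / GCD(a, b)
LCM(62, 78) = (62 × 78) / 2
LCM(62, 78) = 4836 / 2
LCM(62, 78) = 2418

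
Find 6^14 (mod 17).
Using repeated squaring. 14 = 8 + 4 + 2 (binary 1110). Repeated squaring mod 17: 6^1 ≡ 6; 6^2 ≡ 6² = 36 ≡ 2; 6^4 ≡ 2² = 4 ≡ 4; 6^8 ≡ 4² = 16 ≡ 16. Multiply: 6^14 = 6^8 × 6^4 × 6^2 ≡ 16 × 4 × 2 (mod 17): 16 × 4 = 64 ≡ 13; 13 × 2 = 26 ≡ 9. So 6^14 ≡ 9 (mod 17).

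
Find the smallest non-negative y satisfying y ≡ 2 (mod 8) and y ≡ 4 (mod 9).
M = 8 × 9 = 72. M₁ = 9, y₁ ≡ 1 (mod 8). M₂ = 8, y₂ ≡ 8 (mod 9). y = 2×9×1 + 4×8×8 ≡ 58 (mod 72)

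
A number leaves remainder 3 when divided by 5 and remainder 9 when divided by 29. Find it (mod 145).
M = 5 × 29 = 145. M₁ = 29, y₁ ≡ 4 (mod 5). M₂ = 5, y₂ ≡ 6 (mod 29). r = 3×29×4 + 9×5×6 ≡ 38 (mod 145)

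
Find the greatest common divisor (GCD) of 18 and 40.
2

Using the Euclidean algorithm:
18 = 0 × 40 + 18
40 = 2 × 18 + 4
18 = 4 × 4 + 2
4 = 2 × 2 + 0

GCD(18, 40) = 2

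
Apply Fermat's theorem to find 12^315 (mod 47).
By Fermat: 12^{46} ≡ 1 (mod 47). 315 = 6×46 + 39. So 12^{315} ≡ 12^{39} ≡ 28 (mod 47)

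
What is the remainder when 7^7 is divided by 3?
7 ≡ 1 (mod 3). 7 = 4 + 2 + 1 (binary 111). Repeated squaring mod 3: 1^1 ≡ 1; 1^2 ≡ 1² = 1 ≡ 1; 1^4 ≡ 1² = 1 ≡ 1. Multiply: 7^7 ≡ 1^4 × 1^2 × 1^1 ≡ 1 × 1 × 1 (mod 3): 1 × 1 = 1 ≡ 1; 1 × 1 = 1 ≡ 1. So 7^7 ≡ 1 (mod 3).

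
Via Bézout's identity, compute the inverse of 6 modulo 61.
Extended GCD: 6(-10) + 61(1) = 1. So 6^(-1) ≡ 51 ≡ 51 (mod 61). Verify: 6 × 51 = 306 ≡ 1 (mod 61)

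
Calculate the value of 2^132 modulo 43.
Using Fermat: 2^{42} ≡ 1 (mod 43). 132 ≡ 6 (mod 42). So 2^{132} ≡ 2^{6} ≡ 21 (mod 43)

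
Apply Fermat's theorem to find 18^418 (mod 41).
By Fermat: 18^{40} ≡ 1 (mod 41). 418 ≡ 18 (mod 40). So 18^{418} ≡ 18^{18} ≡ 10 (mod 41)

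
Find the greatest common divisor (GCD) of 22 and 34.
2

Using the Euclidean algorithm:
22 = 0 × 34 + 22
34 = 1 × 22 + 12
22 = 1 × 12 + 10
12 = 1 × 10 + 2
10 = 5 × 2 + 0

GCD(22, 34) = 2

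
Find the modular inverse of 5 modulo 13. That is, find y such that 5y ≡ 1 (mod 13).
8

Using Extended Euclidean Algorithm:
gcd(5, 13) = 1
Bezout coefficients: 5 × -5 + 13 × 2 = 1
So 5 × -5 ≡ 1 (mod 13)
The inverse is -5 mod 13 = 8
Verification: 5 × 8 = 40 = 3 × 13 + 1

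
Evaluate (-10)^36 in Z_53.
Using repeated squaring. (-10) ≡ 43 (mod 53). 36 = 32 + 4 (binary 100100). Repeated squaring mod 53: 43^1 ≡ 43; 43^2 ≡ 43² = 1849 ≡ 47; 43^4 ≡ 47² = 2209 ≡ 36; 43^8 ≡ 36² = 1296 ≡ 24; 43^16 ≡ 24² = 576 ≡ 46; 43^32 ≡ 46² = 2116 ≡ 49. Multiply: (-10)^36 ≡ 43^32 × 43^4 ≡ 49 × 36 (mod 53): 49 × 36 = 1764 ≡ 15. So (-10)^36 ≡ 15 (mod 53).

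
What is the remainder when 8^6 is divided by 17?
6 = 4 + 2 (binary 110). Repeated squaring mod 17: 8^1 ≡ 8; 8^2 ≡ 8² = 64 ≡ 13; 8^4 ≡ 13² = 169 ≡ 16. Multiply: 8^6 = 8^4 × 8^2 ≡ 16 × 13 (mod 17): 16 × 13 = 208 ≡ 4. So 8^6 ≡ 4 (mod 17).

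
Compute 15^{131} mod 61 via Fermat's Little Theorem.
12

By Fermat's Little Theorem, a^(p-1) ≡ 1 (mod p) for prime p and gcd(a, p) = 1
Here p = 61, so 15^60 ≡ 1 (mod 61)
We can reduce the exponent: 131 mod 60 = 11
So 15^131 ≡ 15^11 (mod 61)
Computing: 15^11 mod 61 = 12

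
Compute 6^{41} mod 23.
18

Using successive squaring:
Binary expansion of 41: 101001
Powers of 6 mod 23 (each is the square of the previous):
  6^1 ≡ 6 (mod 23)
  6^2 ≡ 6² = 36 ≡ 13 (mod 23)
  6^4 ≡ 13² = 169 ≡ 8 (mod 23)
  6^8 ≡ 8² = 64 ≡ 18 (mod 23)
  6^16 ≡ 18² = 324 ≡ 2 (mod 23)
  6^32 ≡ 2² = 4 ≡ 4 (mod 23)
41 = 32 + 8 + 1, so 6^41 = 6^32 × 6^8 × 6^1 ≡ 4 × 18 × 6 (mod 23)
Multiplying step by step:
  4 × 18 = 72 ≡ 3 (mod 23)
  3 × 6 = 18 ≡ 18 (mod 23)
Result: 6^41 ≡ 18 (mod 23)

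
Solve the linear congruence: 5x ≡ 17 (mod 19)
11

Since gcd(5, 19) = 1 divides 17, a solution exists.
Multiply both sides by the inverse of 5 mod 19:
  5^(-1) mod 19 = 4
  x ≡ 4 × 17 ≡ 68 ≡ 11 (mod 19)
Verification: 5 × 11 = 55 = 2 × 19 + 17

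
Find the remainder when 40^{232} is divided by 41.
By Fermat: 40^{40} ≡ 1 (mod 41). 232 = 5×40 + 32. So 40^{232} ≡ 40^{32} ≡ 1 (mod 41)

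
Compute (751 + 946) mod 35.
17

(751 + 946) = 1697
1697 mod 35 = 17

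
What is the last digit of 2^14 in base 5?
Using Fermat: 2^{4} ≡ 1 (mod 5). 14 ≡ 2 (mod 4). So 2^{14} ≡ 2^{2} ≡ 4 (mod 5)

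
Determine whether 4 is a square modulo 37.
By Euler's criterion: 4^{18} ≡ 1 (mod 37). Since this equals 1, 4 is a QR.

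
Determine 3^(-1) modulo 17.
3^(-1) ≡ 6 (mod 17). Verification: 3 × 6 = 18 ≡ 1 (mod 17)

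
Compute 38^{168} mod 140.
36

Using successive squaring:
Binary expansion of 168: 10101000
Powers of 38 mod 140 (each is the square of the previous):
  38^1 ≡ 38 (mod 140)
  38^2 ≡ 38² = 1444 ≡ 44 (mod 140)
  38^4 ≡ 44² = 1936 ≡ 116 (mod 140)
  38^8 ≡ 116² = 13456 ≡ 16 (mod 140)
  38^16 ≡ 16² = 256 ≡ 116 (mod 140)
  38^32 ≡ 116² = 13456 ≡ 16 (mod 140)
  38^64 ≡ 16² = 256 ≡ 116 (mod 140)
  38^128 ≡ 116² = 13456 ≡ 16 (mod 140)
168 = 128 + 32 + 8, so 38^168 = 38^128 × 38^32 × 38^8 ≡ 16 × 16 × 16 (mod 140)
Multiplying step by step:
  16 × 16 = 256 ≡ 116 (mod 140)
  116 × 16 = 1856 ≡ 36 (mod 140)
Result: 38^168 ≡ 36 (mod 140)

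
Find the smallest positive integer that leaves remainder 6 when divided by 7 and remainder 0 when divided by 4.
M = 7 × 4 = 28. M₁ = 4, y₁ ≡ 2 (mod 7). M₂ = 7, y₂ ≡ 3 (mod 4). k = 6×4×2 + 0×7×3 ≡ 20 (mod 28). The smallest positive such number is 20.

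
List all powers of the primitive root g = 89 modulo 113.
g^1, g^2, ..., g^{112} mod 113: {89, 11, 75, 8, 34, 88, 35, 64, 46, 26, 54, 60, 29, 95, 93, 28, 6, 82, 66, 111, 48, 91, 76, 97, 45, 50, 43, 98, 21, 61, 5, 106, 55, 36, 40, 57, 101, 62, 94, 4, 17, 44, 74, 32, 23, 13, 27, 30, 71, 104, 103, 14, 3, 41, 33, 112, 24, 102, 38, 105, 79, 25, 78, 49, 67, 87, 59, 53, 84, 18, 20, 85, 107, 31, 47, 2, 65, 22, 37, 16, 68, 63, 70, 15, 92, 52, 108, 7, 58, 77, 73, 56, 12, 51, 19, 109, 96, 69, 39, 81, 90, 100, 86, 83, 42, 9, 10, 99, 110, 72, 80, 1}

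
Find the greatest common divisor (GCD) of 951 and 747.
3

Using the Euclidean algorithm:
951 = 1 × 747 + 204
747 = 3 × 204 + 135
204 = 1 × 135 + 69
135 = 1 × 69 + 66
69 = 1 × 66 + 3
66 = 22 × 3 + 0

GCD(951, 747) = 3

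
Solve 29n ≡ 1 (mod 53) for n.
29^(-1) ≡ 11 (mod 53). Verification: 29 × 11 = 319 ≡ 1 (mod 53)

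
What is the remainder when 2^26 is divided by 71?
Using repeated squaring. 26 = 16 + 8 + 2 (binary 11010). Repeated squaring mod 71: 2^1 ≡ 2; 2^2 ≡ 2² = 4 ≡ 4; 2^4 ≡ 4² = 16 ≡ 16; 2^8 ≡ 16² = 256 ≡ 43; 2^16 ≡ 43² = 1849 ≡ 3. Multiply: 2^26 = 2^16 × 2^8 × 2^2 ≡ 3 × 43 × 4 (mod 71): 3 × 43 = 129 ≡ 58; 58 × 4 = 232 ≡ 19. So 2^26 ≡ 19 (mod 71).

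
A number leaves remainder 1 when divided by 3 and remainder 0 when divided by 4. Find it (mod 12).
M = 3 × 4 = 12. M₁ = 4, y₁ ≡ 1 (mod 3). M₂ = 3, y₂ ≡ 3 (mod 4). t = 1×4×1 + 0×3×3 ≡ 4 (mod 12)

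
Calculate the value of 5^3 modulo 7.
3 = 2 + 1 (binary 11). Repeated squaring mod 7: 5^1 ≡ 5; 5^2 ≡ 5² = 25 ≡ 4. Multiply: 5^3 = 5^2 × 5^1 ≡ 4 × 5 (mod 7): 4 × 5 = 20 ≡ 6. So 5^3 ≡ 6 (mod 7).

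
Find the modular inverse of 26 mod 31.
26^(-1) ≡ 6 (mod 31). Verification: 26 × 6 = 156 ≡ 1 (mod 31)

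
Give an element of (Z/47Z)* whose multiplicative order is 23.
2 has order 23 mod 47 since 2^{23} ≡ 1 (mod 47) and no smaller power works.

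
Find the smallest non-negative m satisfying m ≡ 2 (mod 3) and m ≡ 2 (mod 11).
M = 3 × 11 = 33. M₁ = 11, y₁ ≡ 2 (mod 3). M₂ = 3, y₂ ≡ 4 (mod 11). m = 2×11×2 + 2×3×4 ≡ 2 (mod 33)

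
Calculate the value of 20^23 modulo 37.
Using repeated squaring. 23 = 16 + 4 + 2 + 1 (binary 10111). Repeated squaring mod 37: 20^1 ≡ 20; 20^2 ≡ 20² = 400 ≡ 30; 20^4 ≡ 30² = 900 ≡ 12; 20^8 ≡ 12² = 144 ≡ 33; 20^16 ≡ 33² = 1089 ≡ 16. Multiply: 20^23 = 20^16 × 20^4 × 20^2 × 20^1 ≡ 16 × 12 × 30 × 20 (mod 37): 16 × 12 = 192 ≡ 7; 7 × 30 = 210 ≡ 25; 25 × 20 = 500 ≡ 19. So 20^23 ≡ 19 (mod 37).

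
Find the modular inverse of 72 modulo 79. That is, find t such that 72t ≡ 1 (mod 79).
45

Using Extended Euclidean Algorithm:
gcd(72, 79) = 1
Bezout coefficients: 72 × -34 + 79 × 31 = 1
So 72 × -34 ≡ 1 (mod 79)
The inverse is -34 mod 79 = 45
Verification: 72 × 45 = 3240 = 41 × 79 + 1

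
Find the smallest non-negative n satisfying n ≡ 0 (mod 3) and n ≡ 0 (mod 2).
M = 3 × 2 = 6. M₁ = 2, y₁ ≡ 2 (mod 3). M₂ = 3, y₂ ≡ 1 (mod 2). n = 0×2×2 + 0×3×1 ≡ 0 (mod 6)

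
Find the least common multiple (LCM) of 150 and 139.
20850

First find GCD(150, 139) using the Euclidean algorithm:
150 = 1 × 139 + 11
139 = 12 × 11 + 7
11 = 1 × 7 + 4
7 = 1 × 4 + 3
4 = 1 × 3 + 1
3 = 3 × 1 + 0
GCD(150, 139) = 1

LCM formula: LCM(a, b) = (a × b) / GCD(a, b)
LCM(150, 139) = (150 × 139) / 1
LCM(150, 139) = 20850 / 1
LCM(150, 139) = 20850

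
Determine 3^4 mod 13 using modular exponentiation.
4 = 4 (binary 100). Repeated squaring mod 13: 3^1 ≡ 3; 3^2 ≡ 3² = 9 ≡ 9; 3^4 ≡ 9² = 81 ≡ 3. So 3^4 ≡ 3 (mod 13).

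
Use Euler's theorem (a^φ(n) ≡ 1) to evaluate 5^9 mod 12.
By Euler: 5^{4} ≡ 1 (mod 12) since gcd(5, 12) = 1. 9 = 2×4 + 1. So 5^{9} ≡ 5^{1} ≡ 5 (mod 12)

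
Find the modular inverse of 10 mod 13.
10^(-1) ≡ 4 (mod 13). Verification: 10 × 4 = 40 ≡ 1 (mod 13)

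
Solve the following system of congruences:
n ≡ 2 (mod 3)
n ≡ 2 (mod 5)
2

Using the Chinese Remainder Theorem:
M = product of moduli = 15
For equation 1: M_1 = 5, 5 ≡ 2 (mod 3), inverse of 5 mod 3 is 2 (check: 2 × 2 = 4 ≡ 1 (mod 3))
For equation 2: M_2 = 3, 3 ≡ 3 (mod 5), inverse of 3 mod 5 is 2 (check: 3 × 2 = 6 ≡ 1 (mod 5))
Combine: n ≡ Σ r_i×M_i×(M_i⁻¹ mod m_i) = 2×5×2 + 2×3×2 = 20 + 12 = 32
32 mod 15 = 2
n ≡ 2 (mod 15)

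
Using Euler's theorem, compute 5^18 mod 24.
By Euler: 5^{8} ≡ 1 (mod 24) since gcd(5, 24) = 1. 18 = 2×8 + 2. So 5^{18} ≡ 5^{2} ≡ 1 (mod 24)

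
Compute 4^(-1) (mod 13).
4^(-1) ≡ 10 (mod 13). Verification: 4 × 10 = 40 ≡ 1 (mod 13)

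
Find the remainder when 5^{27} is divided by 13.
By Fermat: 5^{12} ≡ 1 (mod 13). 27 = 2×12 + 3. So 5^{27} ≡ 5^{3} ≡ 8 (mod 13)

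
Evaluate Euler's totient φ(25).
20

Prime factorization: 25 = 5^2
Using the formula φ(n) = n × Π(1 - 1/p) for each prime factor p:
φ(25) = 25 × (1 - 1/5)
φ(25) = 20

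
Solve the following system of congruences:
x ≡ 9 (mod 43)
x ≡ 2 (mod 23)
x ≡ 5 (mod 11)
5384

Using the Chinese Remainder Theorem:
M = product of moduli = 10879
For equation 1: M_1 = 253, 253 ≡ 38 (mod 43), inverse of 253 mod 43 is 17 (check: 38 × 17 = 646 ≡ 1 (mod 43))
For equation 2: M_2 = 473, 473 ≡ 13 (mod 23), inverse of 473 mod 23 is 16 (check: 13 × 16 = 208 ≡ 1 (mod 23))
For equation 3: M_3 = 989, 989 ≡ 10 (mod 11), inverse of 989 mod 11 is 10 (check: 10 × 10 = 100 ≡ 1 (mod 11))
Combine: x ≡ Σ r_i×M_i×(M_i⁻¹ mod m_i) = 9×253×17 + 2×473×16 + 5×989×10 = 38709 + 15136 + 49450 = 103295
103295 mod 10879 = 5384
x ≡ 5384 (mod 10879)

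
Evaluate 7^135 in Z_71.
Using Fermat: 7^{70} ≡ 1 (mod 71). 135 ≡ 65 (mod 70). So 7^{135} ≡ 7^{65} ≡ 39 (mod 71)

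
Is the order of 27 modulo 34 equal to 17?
No, the actual order is 16, not 17.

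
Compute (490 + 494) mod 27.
12

(490 + 494) = 984
984 mod 27 = 12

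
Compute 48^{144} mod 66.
36

Using successive squaring:
Binary expansion of 144: 10010000
Powers of 48 mod 66 (each is the square of the previous):
  48^1 ≡ 48 (mod 66)
  48^2 ≡ 48² = 2304 ≡ 60 (mod 66)
  48^4 ≡ 60² = 3600 ≡ 36 (mod 66)
  48^8 ≡ 36² = 1296 ≡ 42 (mod 66)
  48^16 ≡ 42² = 1764 ≡ 48 (mod 66)
  48^32 ≡ 48² = 2304 ≡ 60 (mod 66)
  48^64 ≡ 60² = 3600 ≡ 36 (mod 66)
  48^128 ≡ 36² = 1296 ≡ 42 (mod 66)
144 = 128 + 16, so 48^144 = 48^128 × 48^16 ≡ 42 × 48 (mod 66)
Multiplying step by step:
  42 × 48 = 2016 ≡ 36 (mod 66)
Result: 48^144 ≡ 36 (mod 66)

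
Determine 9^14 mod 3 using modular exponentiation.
Using repeated squaring. 9 ≡ 0 (mod 3). 14 = 8 + 4 + 2 (binary 1110). Repeated squaring mod 3: 0^1 ≡ 0; 0^2 ≡ 0² = 0 ≡ 0; 0^4 ≡ 0² = 0 ≡ 0; 0^8 ≡ 0² = 0 ≡ 0. Multiply: 9^14 ≡ 0^8 × 0^4 × 0^2 ≡ 0 × 0 × 0 (mod 3): 0 × 0 = 0 ≡ 0; 0 × 0 = 0 ≡ 0. So 9^14 ≡ 0 (mod 3).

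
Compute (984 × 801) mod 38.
26

(984 × 801) = 788184
788184 mod 38 = 26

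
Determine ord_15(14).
Powers of 14 mod 15: 14^1≡14, 14^2≡1. Order = 2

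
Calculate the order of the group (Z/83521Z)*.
78608

Prime factorization: 83521 = 17^4
Using the formula φ(n) = n × Π(1 - 1/p) for each prime factor p:
φ(83521) = 83521 × (1 - 1/17)
φ(83521) = 78608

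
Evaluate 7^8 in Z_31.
8 = 8 (binary 1000). Repeated squaring mod 31: 7^1 ≡ 7; 7^2 ≡ 7² = 49 ≡ 18; 7^4 ≡ 18² = 324 ≡ 14; 7^8 ≡ 14² = 196 ≡ 10. So 7^8 ≡ 10 (mod 31).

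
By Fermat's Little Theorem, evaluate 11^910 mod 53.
By Fermat: 11^{52} ≡ 1 (mod 53). 910 ≡ 26 (mod 52). So 11^{910} ≡ 11^{26} ≡ 1 (mod 53)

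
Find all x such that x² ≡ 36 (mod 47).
The square roots of 36 mod 47 are 6 and 41. Verify: 6² = 36 ≡ 36 (mod 47)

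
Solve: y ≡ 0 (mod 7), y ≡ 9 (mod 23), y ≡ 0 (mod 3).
M = 7 × 23 × 3 = 483. M₁ = 69, y₁ ≡ 6 (mod 7). M₂ = 21, y₂ ≡ 11 (mod 23). M₃ = 161, y₃ ≡ 2 (mod 3). y = 0×69×6 + 9×21×11 + 0×161×2 ≡ 147 (mod 483)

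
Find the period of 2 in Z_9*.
Powers of 2 mod 9: 2^1≡2, 2^2≡4, 2^3≡8, 2^4≡7, 2^5≡5, 2^6≡1. Order = 6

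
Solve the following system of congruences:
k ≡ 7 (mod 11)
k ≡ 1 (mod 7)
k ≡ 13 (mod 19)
260

Using the Chinese Remainder Theorem:
M = product of moduli = 1463
For equation 1: M_1 = 133, 133 ≡ 1 (mod 11), inverse of 133 mod 11 is 1 (check: 1 × 1 = 1 ≡ 1 (mod 11))
For equation 2: M_2 = 209, 209 ≡ 6 (mod 7), inverse of 209 mod 7 is 6 (check: 6 × 6 = 36 ≡ 1 (mod 7))
For equation 3: M_3 = 77, 77 ≡ 1 (mod 19), inverse of 77 mod 19 is 1 (check: 1 × 1 = 1 ≡ 1 (mod 19))
Combine: k ≡ Σ r_i×M_i×(M_i⁻¹ mod m_i) = 7×133×1 + 1×209×6 + 13×77×1 = 931 + 1254 + 1001 = 3186
3186 mod 1463 = 260
k ≡ 260 (mod 1463)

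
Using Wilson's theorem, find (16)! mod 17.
By Wilson's theorem, (16)! ≡ -1 ≡ 16 (mod 17)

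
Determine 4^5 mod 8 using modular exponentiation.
5 = 4 + 1 (binary 101). Repeated squaring mod 8: 4^1 ≡ 4; 4^2 ≡ 4² = 16 ≡ 0; 4^4 ≡ 0² = 0 ≡ 0. Multiply: 4^5 = 4^4 × 4^1 ≡ 0 × 4 (mod 8): 0 × 4 = 0 ≡ 0. So 4^5 ≡ 0 (mod 8).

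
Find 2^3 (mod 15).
3 = 2 + 1 (binary 11). Repeated squaring mod 15: 2^1 ≡ 2; 2^2 ≡ 2² = 4 ≡ 4. Multiply: 2^3 = 2^2 × 2^1 ≡ 4 × 2 (mod 15): 4 × 2 = 8 ≡ 8. So 2^3 ≡ 8 (mod 15).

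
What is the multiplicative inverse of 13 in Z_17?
13^(-1) ≡ 4 (mod 17). Verification: 13 × 4 = 52 ≡ 1 (mod 17)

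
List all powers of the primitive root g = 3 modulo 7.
g^1, g^2, ..., g^{6} mod 7: {3, 2, 6, 4, 5, 1}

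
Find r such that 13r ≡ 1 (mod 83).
13^(-1) ≡ 32 (mod 83). Verification: 13 × 32 = 416 ≡ 1 (mod 83)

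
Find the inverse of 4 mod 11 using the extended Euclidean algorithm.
Extended GCD: 4(3) + 11(-1) = 1. So 4^(-1) ≡ 3 ≡ 3 (mod 11). Verify: 4 × 3 = 12 ≡ 1 (mod 11)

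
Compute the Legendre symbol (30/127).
(30/127) = 30^{63} mod 127 = 1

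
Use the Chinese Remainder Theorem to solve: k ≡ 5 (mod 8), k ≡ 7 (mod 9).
M = 8 × 9 = 72. M₁ = 9, y₁ ≡ 1 (mod 8). M₂ = 8, y₂ ≡ 8 (mod 9). k = 5×9×1 + 7×8×8 ≡ 61 (mod 72)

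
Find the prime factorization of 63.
3^2 × 7

Divide by primes starting from smallest:
63 ÷ 3 = 21
21 ÷ 3 = 7
7 ÷ 7 = 1

63 = 3^2 × 7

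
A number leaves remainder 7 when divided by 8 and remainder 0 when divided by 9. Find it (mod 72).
M = 8 × 9 = 72. M₁ = 9, y₁ ≡ 1 (mod 8). M₂ = 8, y₂ ≡ 8 (mod 9). z = 7×9×1 + 0×8×8 ≡ 63 (mod 72)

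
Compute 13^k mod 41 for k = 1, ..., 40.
g^1, g^2, ..., g^{40} mod 41: {13, 5, 24, 25, 38, 2, 26, 10, 7, 9, 35, 4, 11, 20, 14, 18, 29, 8, 22, 40, 28, 36, 17, 16, 3, 39, 15, 31, 34, 32, 6, 37, 30, 21, 27, 23, 12, 33, 19, 1}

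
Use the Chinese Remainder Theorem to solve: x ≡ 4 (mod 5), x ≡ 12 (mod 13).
64

Using the Chinese Remainder Theorem:
M = product of moduli = 65
For equation 1: M_1 = 13, 13 ≡ 3 (mod 5), inverse of 13 mod 5 is 2 (check: 3 × 2 = 6 ≡ 1 (mod 5))
For equation 2: M_2 = 5, 5 ≡ 5 (mod 13), inverse of 5 mod 13 is 8 (check: 5 × 8 = 40 ≡ 1 (mod 13))
Combine: x ≡ Σ r_i×M_i×(M_i⁻¹ mod m_i) = 4×13×2 + 12×5×8 = 104 + 480 = 584
584 mod 65 = 64
x ≡ 64 (mod 65)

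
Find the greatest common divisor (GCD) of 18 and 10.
2

Using the Euclidean algorithm:
18 = 1 × 10 + 8
10 = 1 × 8 + 2
8 = 4 × 2 + 0

GCD(18, 10) = 2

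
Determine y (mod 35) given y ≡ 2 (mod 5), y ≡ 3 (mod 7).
17

Using the Chinese Remainder Theorem:
M = product of moduli = 35
For equation 1: M_1 = 7, 7 ≡ 2 (mod 5), inverse of 7 mod 5 is 3 (check: 2 × 3 = 6 ≡ 1 (mod 5))
For equation 2: M_2 = 5, 5 ≡ 5 (mod 7), inverse of 5 mod 7 is 3 (check: 5 × 3 = 15 ≡ 1 (mod 7))
Combine: y ≡ Σ r_i×M_i×(M_i⁻¹ mod m_i) = 2×7×3 + 3×5×3 = 42 + 45 = 87
87 mod 35 = 17
y ≡ 17 (mod 35)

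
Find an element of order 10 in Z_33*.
2 has order 10 mod 33 since 2^{10} ≡ 1 (mod 33) and no smaller power works.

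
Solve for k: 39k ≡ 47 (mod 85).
23

Since gcd(39, 85) = 1 divides 47, a solution exists.
Multiply both sides by the inverse of 39 mod 85:
  39^(-1) mod 85 = 24
  x ≡ 24 × 47 ≡ 1128 ≡ 23 (mod 85)
Verification: 39 × 23 = 897 = 10 × 85 + 47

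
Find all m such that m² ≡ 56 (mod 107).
The square roots of 56 mod 107 are 85 and 22. Verify: 85² = 7225 ≡ 56 (mod 107)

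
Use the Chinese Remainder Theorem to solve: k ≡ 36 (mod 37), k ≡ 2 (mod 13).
184

Using the Chinese Remainder Theorem:
M = product of moduli = 481
For equation 1: M_1 = 13, 13 ≡ 13 (mod 37), inverse of 13 mod 37 is 20 (check: 13 × 20 = 260 ≡ 1 (mod 37))
For equation 2: M_2 = 37, 37 ≡ 11 (mod 13), inverse of 37 mod 13 is 6 (check: 11 × 6 = 66 ≡ 1 (mod 13))
Combine: k ≡ Σ r_i×M_i×(M_i⁻¹ mod m_i) = 36×13×20 + 2×37×6 = 9360 + 444 = 9804
9804 mod 481 = 184
k ≡ 184 (mod 481)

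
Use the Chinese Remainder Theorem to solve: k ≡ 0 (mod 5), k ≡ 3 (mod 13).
55

Using the Chinese Remainder Theorem:
M = product of moduli = 65
For equation 1: M_1 = 13, 13 ≡ 3 (mod 5), inverse of 13 mod 5 is 2 (check: 3 × 2 = 6 ≡ 1 (mod 5))
For equation 2: M_2 = 5, 5 ≡ 5 (mod 13), inverse of 5 mod 13 is 8 (check: 5 × 8 = 40 ≡ 1 (mod 13))
Combine: k ≡ Σ r_i×M_i×(M_i⁻¹ mod m_i) = 0×13×2 + 3×5×8 = 0 + 120 = 120
120 mod 65 = 55
k ≡ 55 (mod 65)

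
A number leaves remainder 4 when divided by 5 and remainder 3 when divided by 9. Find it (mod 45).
M = 5 × 9 = 45. M₁ = 9, y₁ ≡ 4 (mod 5). M₂ = 5, y₂ ≡ 2 (mod 9). k = 4×9×4 + 3×5×2 ≡ 39 (mod 45)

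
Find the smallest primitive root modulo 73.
p - 1 = 72 has prime divisors 2, 3. h is a primitive root mod 73 iff h^(72/q) ≢ 1 (mod 73) for each such q.
h = 2: 2^36 ≡ 1, 2^24 ≡ 64 (mod 73); 2^36 ≡ 1, so not a primitive root.
h = 3: 3^36 ≡ 1, 3^24 ≡ 1 (mod 73); 3^36 ≡ 1, so not a primitive root.
h = 4: 4^36 ≡ 1, 4^24 ≡ 8 (mod 73); 4^36 ≡ 1, so not a primitive root.
h = 5: 5^36 ≡ 72, 5^24 ≡ 8 (mod 73); none is 1, so 5 has order 72 and is a primitive root.
The smallest primitive root mod 73 is g = 5.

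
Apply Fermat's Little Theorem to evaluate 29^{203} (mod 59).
1

By Fermat's Little Theorem, a^(p-1) ≡ 1 (mod p) for prime p and gcd(a, p) = 1
Here p = 59, so 29^58 ≡ 1 (mod 59)
We can reduce the exponent: 203 mod 58 = 29
So 29^203 ≡ 29^29 (mod 59)
Computing: 29^29 mod 59 = 1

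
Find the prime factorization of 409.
409

Divide by primes starting from smallest:
409 ÷ 409 = 1

409 = 409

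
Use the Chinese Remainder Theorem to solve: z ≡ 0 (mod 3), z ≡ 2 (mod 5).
M = 3 × 5 = 15. M₁ = 5, y₁ ≡ 2 (mod 3). M₂ = 3, y₂ ≡ 2 (mod 5). z = 0×5×2 + 2×3×2 ≡ 12 (mod 15)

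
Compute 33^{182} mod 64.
1

Using successive squaring:
Binary expansion of 182: 10110110
Powers of 33 mod 64 (each is the square of the previous):
  33^1 ≡ 33 (mod 64)
  33^2 ≡ 33² = 1089 ≡ 1 (mod 64)
  33^4 ≡ 1² = 1 ≡ 1 (mod 64)
  33^8 ≡ 1² = 1 ≡ 1 (mod 64)
  33^16 ≡ 1² = 1 ≡ 1 (mod 64)
  33^32 ≡ 1² = 1 ≡ 1 (mod 64)
  33^64 ≡ 1² = 1 ≡ 1 (mod 64)
  33^128 ≡ 1² = 1 ≡ 1 (mod 64)
182 = 128 + 32 + 16 + 4 + 2, so 33^182 = 33^128 × 33^32 × 33^16 × 33^4 × 33^2 ≡ 1 × 1 × 1 × 1 × 1 (mod 64)
Multiplying step by step:
  1 × 1 = 1 ≡ 1 (mod 64)
  1 × 1 = 1 ≡ 1 (mod 64)
  1 × 1 = 1 ≡ 1 (mod 64)
  1 × 1 = 1 ≡ 1 (mod 64)
Result: 33^182 ≡ 1 (mod 64)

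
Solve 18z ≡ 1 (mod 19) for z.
18^(-1) ≡ 18 (mod 19). Verification: 18 × 18 = 324 ≡ 1 (mod 19)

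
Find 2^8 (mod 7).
8 = 8 (binary 1000). Repeated squaring mod 7: 2^1 ≡ 2; 2^2 ≡ 2² = 4 ≡ 4; 2^4 ≡ 4² = 16 ≡ 2; 2^8 ≡ 2² = 4 ≡ 4. So 2^8 ≡ 4 (mod 7).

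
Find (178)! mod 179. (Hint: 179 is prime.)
By Wilson's theorem, (178)! ≡ -1 ≡ 178 (mod 179)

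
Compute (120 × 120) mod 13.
9

(120 × 120) = 14400
14400 mod 13 = 9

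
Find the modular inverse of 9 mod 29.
9^(-1) ≡ 13 (mod 29). Verification: 9 × 13 = 117 ≡ 1 (mod 29)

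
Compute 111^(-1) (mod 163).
111^(-1) ≡ 47 (mod 163). Verification: 111 × 47 = 5217 ≡ 1 (mod 163)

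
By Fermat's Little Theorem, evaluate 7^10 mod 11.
By Fermat's Little Theorem, 7^{10} ≡ 1 (mod 11) since 11 is prime and gcd(7, 11) = 1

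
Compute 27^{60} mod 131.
39

Using successive squaring:
Binary expansion of 60: 111100
Powers of 27 mod 131 (each is the square of the previous):
  27^1 ≡ 27 (mod 131)
  27^2 ≡ 27² = 729 ≡ 74 (mod 131)
  27^4 ≡ 74² = 5476 ≡ 105 (mod 131)
  27^8 ≡ 105² = 11025 ≡ 21 (mod 131)
  27^16 ≡ 21² = 441 ≡ 48 (mod 131)
  27^32 ≡ 48² = 2304 ≡ 77 (mod 131)
60 = 32 + 16 + 8 + 4, so 27^60 = 27^32 × 27^16 × 27^8 × 27^4 ≡ 77 × 48 × 21 × 105 (mod 131)
Multiplying step by step:
  77 × 48 = 3696 ≡ 28 (mod 131)
  28 × 21 = 588 ≡ 64 (mod 131)
  64 × 105 = 6720 ≡ 39 (mod 131)
Result: 27^60 ≡ 39 (mod 131)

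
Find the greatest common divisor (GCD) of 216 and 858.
6

Using the Euclidean algorithm:
216 = 0 × 858 + 216
858 = 3 × 216 + 210
216 = 1 × 210 + 6
210 = 35 × 6 + 0

GCD(216, 858) = 6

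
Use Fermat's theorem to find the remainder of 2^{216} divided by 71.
64

By Fermat's Little Theorem, a^(p-1) ≡ 1 (mod p) for prime p and gcd(a, p) = 1
Here p = 71, so 2^70 ≡ 1 (mod 71)
We can reduce the exponent: 216 mod 70 = 6
So 2^216 ≡ 2^6 (mod 71)
Computing: 2^6 mod 71 = 64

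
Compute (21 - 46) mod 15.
5

(21 - 46) = -25
-25 mod 15 = 5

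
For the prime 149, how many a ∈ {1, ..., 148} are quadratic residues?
For prime 149, there are (p-1)/2 = (149-1)/2 = 74 quadratic residues (excluding 0).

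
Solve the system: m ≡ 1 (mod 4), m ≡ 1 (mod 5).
M = 4 × 5 = 20. M₁ = 5, y₁ ≡ 1 (mod 4). M₂ = 4, y₂ ≡ 4 (mod 5). m = 1×5×1 + 1×4×4 ≡ 1 (mod 20)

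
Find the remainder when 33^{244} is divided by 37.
By Fermat: 33^{36} ≡ 1 (mod 37). 244 = 6×36 + 28. So 33^{244} ≡ 33^{28} ≡ 33 (mod 37)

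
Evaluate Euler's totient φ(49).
42

Prime factorization: 49 = 7^2
Using the formula φ(n) = n × Π(1 - 1/p) for each prime factor p:
φ(49) = 49 × (1 - 1/7)
φ(49) = 42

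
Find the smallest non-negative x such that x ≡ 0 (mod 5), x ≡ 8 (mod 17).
25

Using the Chinese Remainder Theorem:
M = product of moduli = 85
For equation 1: M_1 = 17, 17 ≡ 2 (mod 5), inverse of 17 mod 5 is 3 (check: 2 × 3 = 6 ≡ 1 (mod 5))
For equation 2: M_2 = 5, 5 ≡ 5 (mod 17), inverse of 5 mod 17 is 7 (check: 5 × 7 = 35 ≡ 1 (mod 17))
Combine: x ≡ Σ r_i×M_i×(M_i⁻¹ mod m_i) = 0×17×3 + 8×5×7 = 0 + 280 = 280
280 mod 85 = 25
x ≡ 25 (mod 85)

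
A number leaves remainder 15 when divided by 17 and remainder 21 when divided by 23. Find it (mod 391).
M = 17 × 23 = 391. M₁ = 23, y₁ ≡ 3 (mod 17). M₂ = 17, y₂ ≡ 19 (mod 23). y = 15×23×3 + 21×17×19 ≡ 389 (mod 391)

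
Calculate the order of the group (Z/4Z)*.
2

Prime factorization: 4 = 2^2
Using the formula φ(n) = n × Π(1 - 1/p) for each prime factor p:
φ(4) = 4 × (1 - 1/2)
φ(4) = 2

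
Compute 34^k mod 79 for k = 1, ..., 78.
g^1, g^2, ..., g^{78} mod 79: {34, 50, 41, 51, 75, 22, 37, 73, 33, 16, 70, 10, 24, 26, 15, 36, 39, 62, 54, 19, 14, 2, 68, 21, 3, 23, 71, 44, 74, 67, 66, 32, 61, 20, 48, 52, 30, 72, 78, 45, 29, 38, 28, 4, 57, 42, 6, 46, 63, 9, 69, 55, 53, 64, 43, 40, 17, 25, 60, 65, 77, 11, 58, 76, 56, 8, 35, 5, 12, 13, 47, 18, 59, 31, 27, 49, 7, 1}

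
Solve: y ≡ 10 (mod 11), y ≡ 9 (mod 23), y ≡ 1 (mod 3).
M = 11 × 23 × 3 = 759. M₁ = 69, y₁ ≡ 4 (mod 11). M₂ = 33, y₂ ≡ 7 (mod 23). M₃ = 253, y₃ ≡ 1 (mod 3). y = 10×69×4 + 9×33×7 + 1×253×1 ≡ 538 (mod 759)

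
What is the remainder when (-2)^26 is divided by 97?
Using repeated squaring. (-2) ≡ 95 (mod 97). 26 = 16 + 8 + 2 (binary 11010). Repeated squaring mod 97: 95^1 ≡ 95; 95^2 ≡ 95² = 9025 ≡ 4; 95^4 ≡ 4² = 16 ≡ 16; 95^8 ≡ 16² = 256 ≡ 62; 95^16 ≡ 62² = 3844 ≡ 61. Multiply: (-2)^26 ≡ 95^16 × 95^8 × 95^2 ≡ 61 × 62 × 4 (mod 97): 61 × 62 = 3782 ≡ 96; 96 × 4 = 384 ≡ 93. So (-2)^26 ≡ 93 (mod 97).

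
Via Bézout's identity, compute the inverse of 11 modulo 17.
Extended GCD: 11(-3) + 17(2) = 1. So 11^(-1) ≡ 14 ≡ 14 (mod 17). Verify: 11 × 14 = 154 ≡ 1 (mod 17)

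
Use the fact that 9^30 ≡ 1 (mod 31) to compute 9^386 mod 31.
By Fermat: 9^{30} ≡ 1 (mod 31). 386 ≡ 26 (mod 30). So 9^{386} ≡ 9^{26} ≡ 14 (mod 31)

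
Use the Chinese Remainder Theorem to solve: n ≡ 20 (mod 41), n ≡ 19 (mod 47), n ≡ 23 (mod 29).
8056

Using the Chinese Remainder Theorem:
M = product of moduli = 55883
For equation 1: M_1 = 1363, 1363 ≡ 10 (mod 41), inverse of 1363 mod 41 is 37 (check: 10 × 37 = 370 ≡ 1 (mod 41))
For equation 2: M_2 = 1189, 1189 ≡ 14 (mod 47), inverse of 1189 mod 47 is 37 (check: 14 × 37 = 518 ≡ 1 (mod 47))
For equation 3: M_3 = 1927, 1927 ≡ 13 (mod 29), inverse of 1927 mod 29 is 9 (check: 13 × 9 = 117 ≡ 1 (mod 29))
Combine: n ≡ Σ r_i×M_i×(M_i⁻¹ mod m_i) = 20×1363×37 + 19×1189×37 + 23×1927×9 = 1008620 + 835867 + 398889 = 2243376
2243376 mod 55883 = 8056
n ≡ 8056 (mod 55883)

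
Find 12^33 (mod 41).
Using repeated squaring. 33 = 32 + 1 (binary 100001). Repeated squaring mod 41: 12^1 ≡ 12; 12^2 ≡ 12² = 144 ≡ 21; 12^4 ≡ 21² = 441 ≡ 31; 12^8 ≡ 31² = 961 ≡ 18; 12^16 ≡ 18² = 324 ≡ 37; 12^32 ≡ 37² = 1369 ≡ 16. Multiply: 12^33 = 12^32 × 12^1 ≡ 16 × 12 (mod 41): 16 × 12 = 192 ≡ 28. So 12^33 ≡ 28 (mod 41).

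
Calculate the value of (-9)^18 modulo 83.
Using repeated squaring. (-9) ≡ 74 (mod 83). 18 = 16 + 2 (binary 10010). Repeated squaring mod 83: 74^1 ≡ 74; 74^2 ≡ 74² = 5476 ≡ 81; 74^4 ≡ 81² = 6561 ≡ 4; 74^8 ≡ 4² = 16 ≡ 16; 74^16 ≡ 16² = 256 ≡ 7. Multiply: (-9)^18 ≡ 74^16 × 74^2 ≡ 7 × 81 (mod 83): 7 × 81 = 567 ≡ 69. So (-9)^18 ≡ 69 (mod 83).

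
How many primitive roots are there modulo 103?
32

The number of primitive roots modulo p is φ(p-1) = φ(102)
φ(102) = 32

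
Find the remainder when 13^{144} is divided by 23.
By Fermat: 13^{22} ≡ 1 (mod 23). 144 = 6×22 + 12. So 13^{144} ≡ 13^{12} ≡ 13 (mod 23)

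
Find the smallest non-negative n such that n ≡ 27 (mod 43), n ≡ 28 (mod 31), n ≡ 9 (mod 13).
4585

Using the Chinese Remainder Theorem:
M = product of moduli = 17329
For equation 1: M_1 = 403, 403 ≡ 16 (mod 43), inverse of 403 mod 43 is 35 (check: 16 × 35 = 560 ≡ 1 (mod 43))
For equation 2: M_2 = 559, 559 ≡ 1 (mod 31), inverse of 559 mod 31 is 1 (check: 1 × 1 = 1 ≡ 1 (mod 31))
For equation 3: M_3 = 1333, 1333 ≡ 7 (mod 13), inverse of 1333 mod 13 is 2 (check: 7 × 2 = 14 ≡ 1 (mod 13))
Combine: n ≡ Σ r_i×M_i×(M_i⁻¹ mod m_i) = 27×403×35 + 28×559×1 + 9×1333×2 = 380835 + 15652 + 23994 = 420481
420481 mod 17329 = 4585
n ≡ 4585 (mod 17329)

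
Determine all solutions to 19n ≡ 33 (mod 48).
27

Since gcd(19, 48) = 1 divides 33, a solution exists.
Multiply both sides by the inverse of 19 mod 48:
  19^(-1) mod 48 = 43
  x ≡ 43 × 33 ≡ 1419 ≡ 27 (mod 48)
Verification: 19 × 27 = 513 = 10 × 48 + 33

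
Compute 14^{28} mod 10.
6

Using successive squaring:
Binary expansion of 28: 11100
Powers of 14 mod 10 (each is the square of the previous):
  14^1 ≡ 4 (mod 10)
  14^2 ≡ 4² = 16 ≡ 6 (mod 10)
  14^4 ≡ 6² = 36 ≡ 6 (mod 10)
  14^8 ≡ 6² = 36 ≡ 6 (mod 10)
  14^16 ≡ 6² = 36 ≡ 6 (mod 10)
28 = 16 + 8 + 4, so 14^28 = 14^16 × 14^8 × 14^4 ≡ 6 × 6 × 6 (mod 10)
Multiplying step by step:
  6 × 6 = 36 ≡ 6 (mod 10)
  6 × 6 = 36 ≡ 6 (mod 10)
Result: 14^28 ≡ 6 (mod 10)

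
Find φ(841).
812

Prime factorization: 841 = 29^2
Using the formula φ(n) = n × Π(1 - 1/p) for each prime factor p:
φ(841) = 841 × (1 - 1/29)
φ(841) = 812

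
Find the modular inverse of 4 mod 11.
4^(-1) ≡ 3 (mod 11). Verification: 4 × 3 = 12 ≡ 1 (mod 11)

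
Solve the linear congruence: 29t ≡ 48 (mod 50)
12

Since gcd(29, 50) = 1 divides 48, a solution exists.
Multiply both sides by the inverse of 29 mod 50:
  29^(-1) mod 50 = 19
  x ≡ 19 × 48 ≡ 912 ≡ 12 (mod 50)
Verification: 29 × 12 = 348 = 6 × 50 + 48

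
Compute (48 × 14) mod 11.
1

(48 × 14) = 672
672 mod 11 = 1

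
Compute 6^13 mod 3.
Using repeated squaring. 6 ≡ 0 (mod 3). 13 = 8 + 4 + 1 (binary 1101). Repeated squaring mod 3: 0^1 ≡ 0; 0^2 ≡ 0² = 0 ≡ 0; 0^4 ≡ 0² = 0 ≡ 0; 0^8 ≡ 0² = 0 ≡ 0. Multiply: 6^13 ≡ 0^8 × 0^4 × 0^1 ≡ 0 × 0 × 0 (mod 3): 0 × 0 = 0 ≡ 0; 0 × 0 = 0 ≡ 0. So 6^13 ≡ 0 (mod 3).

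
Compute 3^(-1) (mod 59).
20

Using Extended Euclidean Algorithm:
gcd(3, 59) = 1
Bezout coefficients: 3 × 20 + 59 × -1 = 1
So 3 × 20 ≡ 1 (mod 59)
The inverse is 20 mod 59 = 20
Verification: 3 × 20 = 60 = 1 × 59 + 1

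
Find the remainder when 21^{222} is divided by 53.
By Fermat: 21^{52} ≡ 1 (mod 53). 222 = 4×52 + 14. So 21^{222} ≡ 21^{14} ≡ 6 (mod 53)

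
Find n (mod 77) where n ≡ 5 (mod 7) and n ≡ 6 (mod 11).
M = 7 × 11 = 77. M₁ = 11, y₁ ≡ 2 (mod 7). M₂ = 7, y₂ ≡ 8 (mod 11). n = 5×11×2 + 6×7×8 ≡ 61 (mod 77)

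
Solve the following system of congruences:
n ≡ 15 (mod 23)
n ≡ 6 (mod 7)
153

Using the Chinese Remainder Theorem:
M = product of moduli = 161
For equation 1: M_1 = 7, 7 ≡ 7 (mod 23), inverse of 7 mod 23 is 10 (check: 7 × 10 = 70 ≡ 1 (mod 23))
For equation 2: M_2 = 23, 23 ≡ 2 (mod 7), inverse of 23 mod 7 is 4 (check: 2 × 4 = 8 ≡ 1 (mod 7))
Combine: n ≡ Σ r_i×M_i×(M_i⁻¹ mod m_i) = 15×7×10 + 6×23×4 = 1050 + 552 = 1602
1602 mod 161 = 153
n ≡ 153 (mod 161)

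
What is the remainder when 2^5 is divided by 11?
5 = 4 + 1 (binary 101). Repeated squaring mod 11: 2^1 ≡ 2; 2^2 ≡ 2² = 4 ≡ 4; 2^4 ≡ 4² = 16 ≡ 5. Multiply: 2^5 = 2^4 × 2^1 ≡ 5 × 2 (mod 11): 5 × 2 = 10 ≡ 10. So 2^5 ≡ 10 (mod 11).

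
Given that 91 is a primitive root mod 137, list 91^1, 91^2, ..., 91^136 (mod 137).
g^1, g^2, ..., g^{136} mod 137: {91, 61, 71, 22, 84, 109, 55, 73, 67, 69, 114, 99, 104, 11, 42, 123, 96, 105, 102, 103, 57, 118, 52, 74, 21, 130, 48, 121, 51, 120, 97, 59, 26, 37, 79, 65, 24, 129, 94, 60, 117, 98, 13, 87, 108, 101, 12, 133, 47, 30, 127, 49, 75, 112, 54, 119, 6, 135, 92, 15, 132, 93, 106, 56, 27, 128, 3, 136, 46, 76, 66, 115, 53, 28, 82, 64, 70, 68, 23, 38, 33, 126, 95, 14, 41, 32, 35, 34, 80, 19, 85, 63, 116, 7, 89, 16, 86, 17, 40, 78, 111, 100, 58, 72, 113, 8, 43, 77, 20, 39, 124, 50, 29, 36, 125, 4, 90, 107, 10, 88, 62, 25, 83, 18, 131, 2, 45, 122, 5, 44, 31, 81, 110, 9, 134, 1}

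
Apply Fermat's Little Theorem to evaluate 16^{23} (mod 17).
16

By Fermat's Little Theorem, a^(p-1) ≡ 1 (mod p) for prime p and gcd(a, p) = 1
Here p = 17, so 16^16 ≡ 1 (mod 17)
We can reduce the exponent: 23 mod 16 = 7
So 16^23 ≡ 16^7 (mod 17)
Computing: 16^7 mod 17 = 16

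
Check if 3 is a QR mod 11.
By Euler's criterion: 3^{5} ≡ 1 (mod 11). Since this equals 1, 3 is a QR.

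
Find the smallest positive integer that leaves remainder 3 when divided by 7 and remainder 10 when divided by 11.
M = 7 × 11 = 77. M₁ = 11, y₁ ≡ 2 (mod 7). M₂ = 7, y₂ ≡ 8 (mod 11). y = 3×11×2 + 10×7×8 ≡ 10 (mod 77). The smallest positive such number is 10.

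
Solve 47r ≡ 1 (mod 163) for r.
47^(-1) ≡ 111 (mod 163). Verification: 47 × 111 = 5217 ≡ 1 (mod 163)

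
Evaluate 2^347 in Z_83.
Using Fermat: 2^{82} ≡ 1 (mod 83). 347 ≡ 19 (mod 82). So 2^{347} ≡ 2^{19} ≡ 60 (mod 83)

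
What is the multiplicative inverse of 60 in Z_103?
91

Using Extended Euclidean Algorithm:
gcd(60, 103) = 1
Bezout coefficients: 60 × -12 + 103 × 7 = 1
So 60 × -12 ≡ 1 (mod 103)
The inverse is -12 mod 103 = 91
Verification: 60 × 91 = 5460 = 53 × 103 + 1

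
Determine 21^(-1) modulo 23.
21^(-1) ≡ 11 (mod 23). Verification: 21 × 11 = 231 ≡ 1 (mod 23)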